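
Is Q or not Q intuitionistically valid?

No

This is the law of excluded middle, which is not intuitionistically valid.
A Kripke countermodel: worlds 0, 1; order generated by 0 <= 1; atoms true at each world — 0:{}; 1:{Q}.
0 does not force Q or not Q: neither disjunct is forced at 0.
0 lacks atom Q, so 0 does not force Q.
So the root 0 does not force the formula.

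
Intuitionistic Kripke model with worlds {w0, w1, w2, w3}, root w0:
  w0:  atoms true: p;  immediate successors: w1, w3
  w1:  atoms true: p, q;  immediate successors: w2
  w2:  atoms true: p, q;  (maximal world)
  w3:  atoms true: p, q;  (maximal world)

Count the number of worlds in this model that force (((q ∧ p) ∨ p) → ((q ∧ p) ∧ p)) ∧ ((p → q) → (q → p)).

w0: does not force it — w0 ⊮ (((q ∧ p) ∨ p) → ((q ∧ p) ∧ p)) ∧ ((p → q) → (q → p)) since w0 fails ((q ∧ p) ∨ p) → ((q ∧ p) ∧ p).
w1: forces it.
w2: forces it.
w3: forces it.
Worlds forcing the formula: {w1, w2, w3}.

3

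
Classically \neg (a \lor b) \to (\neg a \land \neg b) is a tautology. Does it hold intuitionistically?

Yes

This is a constructively valid De Morgan direction (negated disjunction to conjunction of negations), which is intuitionistically derivable.
From \neg (a \lor b): if a held then a \lor b would, contradiction — so \neg a; similarly \neg b.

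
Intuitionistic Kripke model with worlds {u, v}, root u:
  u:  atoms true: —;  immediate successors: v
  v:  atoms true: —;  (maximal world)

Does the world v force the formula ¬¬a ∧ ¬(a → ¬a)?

v ⊮ ¬¬a ∧ ¬(a → ¬a) since v fails ¬¬a.

No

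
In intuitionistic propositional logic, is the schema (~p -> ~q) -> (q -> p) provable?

This is the converse of contraposition, which is not intuitionistically valid.
A Kripke countermodel: worlds w0, w1; order generated by w0 <= w1; atoms true at each world — w0:{q}; w1:{p,q}.
w0 ||-/- (~p -> ~q) -> (q -> p): already at w0 itself, w0 ||- ~p -> ~q but w0 ||-/- q -> p.
w0 ||-/- q -> p: already at w0 itself, w0 ||- q but w0 ||-/- p.
w0 lacks atom p, so w0 ||-/- p.
So the root w0 does not force the formula.

No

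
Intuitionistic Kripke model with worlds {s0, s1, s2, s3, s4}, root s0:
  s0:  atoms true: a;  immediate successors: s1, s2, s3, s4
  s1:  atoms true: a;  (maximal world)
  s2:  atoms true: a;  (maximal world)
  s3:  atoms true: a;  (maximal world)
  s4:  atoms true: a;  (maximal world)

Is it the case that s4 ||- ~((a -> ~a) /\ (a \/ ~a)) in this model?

s4 ||- ~((a -> ~a) /\ (a \/ ~a)): no world accessible from s4 forces (a -> ~a) /\ (a \/ ~a).

Yes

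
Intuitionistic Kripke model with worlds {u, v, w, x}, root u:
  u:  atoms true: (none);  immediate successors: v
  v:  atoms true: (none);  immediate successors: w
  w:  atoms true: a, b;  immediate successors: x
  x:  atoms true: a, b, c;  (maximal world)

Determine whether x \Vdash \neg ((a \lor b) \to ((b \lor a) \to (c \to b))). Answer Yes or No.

x \nVdash \neg ((a \lor b) \to ((b \lor a) \to (c \to b))) since x is accessible from x and x \Vdash (a \lor b) \to ((b \lor a) \to (c \to b)).
x \Vdash (a \lor b) \to ((b \lor a) \to (c \to b)): every world accessible from x that forces a \lor b (namely x) also forces (b \lor a) \to (c \to b).

No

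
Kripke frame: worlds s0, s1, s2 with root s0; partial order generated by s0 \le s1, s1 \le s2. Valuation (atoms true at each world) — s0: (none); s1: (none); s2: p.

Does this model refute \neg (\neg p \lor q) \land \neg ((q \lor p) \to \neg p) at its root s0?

No

s0 \Vdash \neg (\neg p \lor q) \land \neg ((q \lor p) \to \neg p) since s0 forces both conjuncts.
So the root s0 forces \neg (\neg p \lor q) \land \neg ((q \lor p) \to \neg p); the model is not a countermodel.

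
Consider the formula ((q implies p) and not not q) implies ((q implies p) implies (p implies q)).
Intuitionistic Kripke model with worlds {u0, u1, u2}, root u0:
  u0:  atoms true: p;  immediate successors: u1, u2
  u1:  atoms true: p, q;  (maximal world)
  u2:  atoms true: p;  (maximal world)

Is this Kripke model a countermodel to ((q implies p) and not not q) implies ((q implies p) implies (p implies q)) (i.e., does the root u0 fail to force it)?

No

u0 forces ((q implies p) and not not q) implies ((q implies p) implies (p implies q)): every world accessible from u0 that forces (q implies p) and not not q (namely u1) also forces (q implies p) implies (p implies q).
So the root u0 forces ((q implies p) and not not q) implies ((q implies p) implies (p implies q)); the model is not a countermodel.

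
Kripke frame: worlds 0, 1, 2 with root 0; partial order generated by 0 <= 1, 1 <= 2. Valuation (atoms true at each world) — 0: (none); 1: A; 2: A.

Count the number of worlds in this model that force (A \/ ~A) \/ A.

0: does not force it — 0 ||-/- (A \/ ~A) \/ A: neither disjunct is forced at 0.
1: forces it.
2: forces it.
Worlds forcing the formula: {1, 2}.

2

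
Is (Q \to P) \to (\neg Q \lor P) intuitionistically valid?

This is the material-implication-as-disjunction principle, which is not intuitionistically valid.
A Kripke countermodel: worlds u0, u1; order generated by u0 \le u1; atoms true at each world — u0:{}; u1:{P,Q}.
u0 \nVdash (Q \to P) \to (\neg Q \lor P): already at u0 itself, u0 \Vdash Q \to P but u0 \nVdash \neg Q \lor P.
u0 \nVdash \neg Q \lor P: neither disjunct is forced at u0.
u0 \nVdash \neg Q since u1 is accessible from u0 and u1 \Vdash Q.
So the root u0 does not force the formula.

No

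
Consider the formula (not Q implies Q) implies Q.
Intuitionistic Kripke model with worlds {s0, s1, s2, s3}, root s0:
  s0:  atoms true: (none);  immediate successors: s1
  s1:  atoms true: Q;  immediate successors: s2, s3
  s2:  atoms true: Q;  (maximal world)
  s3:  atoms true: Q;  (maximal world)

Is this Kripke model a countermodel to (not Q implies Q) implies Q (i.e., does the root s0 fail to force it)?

s0 does not force (not Q implies Q) implies Q: already at s0 itself, s0 forces not Q implies Q but s0 does not force Q.
s0 lacks atom Q, so s0 does not force Q.
So the root s0 does not force (not Q implies Q) implies Q; the model is a countermodel.

Yes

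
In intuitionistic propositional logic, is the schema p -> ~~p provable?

This is double-negation introduction, which is intuitionistically derivable.
If a world forces p then every accessible world forces p (persistence), so none forces ~p; hence ~~p.

Yes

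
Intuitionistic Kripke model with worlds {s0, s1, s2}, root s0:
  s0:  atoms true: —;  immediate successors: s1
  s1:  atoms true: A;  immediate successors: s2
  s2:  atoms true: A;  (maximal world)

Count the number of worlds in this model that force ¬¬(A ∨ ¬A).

s0: forces it.
s1: forces it.
s2: forces it.
Worlds forcing the formula: {s0, s1, s2}.

3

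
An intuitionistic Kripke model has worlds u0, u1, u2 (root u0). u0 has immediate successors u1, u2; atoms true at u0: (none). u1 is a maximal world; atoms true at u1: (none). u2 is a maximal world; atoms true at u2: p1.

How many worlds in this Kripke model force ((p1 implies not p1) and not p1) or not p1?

1

u0: does not force it — u0 does not force ((p1 implies not p1) and not p1) or not p1: neither disjunct is forced at u0.
u1: forces it.
u2: does not force it.
Worlds forcing the formula: {u1}.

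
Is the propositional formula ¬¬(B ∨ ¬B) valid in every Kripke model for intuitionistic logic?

This is the double negation of excluded middle, which is intuitionistically derivable.
Assuming ¬(B ∨ ¬B): from B we'd get B ∨ ¬B, so ¬B; but then B ∨ ¬B again — contradiction. Hence ¬¬(B ∨ ¬B).

Yes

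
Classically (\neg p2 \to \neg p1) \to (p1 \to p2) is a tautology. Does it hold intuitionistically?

This is the converse of contraposition, which is not intuitionistically valid.
A Kripke countermodel: worlds a, b; order generated by a \le b; atoms true at each world — a:{p1}; b:{p1,p2}.
a \nVdash (\neg p2 \to \neg p1) \to (p1 \to p2): already at a itself, a \Vdash \neg p2 \to \neg p1 but a \nVdash p1 \to p2.
a \nVdash p1 \to p2: already at a itself, a \Vdash p1 but a \nVdash p2.
a lacks atom p2, so a \nVdash p2.
So the root a does not force the formula.

No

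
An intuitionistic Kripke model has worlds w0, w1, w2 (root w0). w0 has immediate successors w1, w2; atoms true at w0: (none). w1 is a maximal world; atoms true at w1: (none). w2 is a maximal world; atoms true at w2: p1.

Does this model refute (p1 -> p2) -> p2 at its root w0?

w0 ||-/- (p1 -> p2) -> p2: at the accessible world w1, w1 ||- p1 -> p2 but w1 ||-/- p2.
w1 lacks atom p2, so w1 ||-/- p2.
So the root w0 does not force (p1 -> p2) -> p2; the model is a countermodel.

Yes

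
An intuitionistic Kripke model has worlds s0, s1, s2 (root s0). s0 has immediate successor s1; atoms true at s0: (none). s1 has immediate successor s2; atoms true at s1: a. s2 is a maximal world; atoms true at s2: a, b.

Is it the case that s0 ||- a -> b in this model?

s0 ||-/- a -> b: at the accessible world s1, s1 ||- a but s1 ||-/- b.
s1 lacks atom b, so s1 ||-/- b.

No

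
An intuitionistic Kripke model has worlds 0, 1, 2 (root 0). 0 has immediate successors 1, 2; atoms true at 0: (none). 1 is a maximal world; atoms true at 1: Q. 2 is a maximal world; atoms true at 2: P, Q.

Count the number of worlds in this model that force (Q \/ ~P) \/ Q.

2

0: does not force it — 0 ||-/- (Q \/ ~P) \/ Q: neither disjunct is forced at 0.
1: forces it.
2: forces it.
Worlds forcing the formula: {1, 2}.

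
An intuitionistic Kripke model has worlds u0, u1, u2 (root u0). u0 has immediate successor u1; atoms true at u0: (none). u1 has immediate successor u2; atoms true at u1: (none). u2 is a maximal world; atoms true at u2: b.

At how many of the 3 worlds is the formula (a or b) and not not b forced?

1

u0: does not force it — u0 does not force (a or b) and not not b since u0 fails a or b.
u1: does not force it — u1 does not force (a or b) and not not b since u1 fails a or b.
u2: forces it.
Worlds forcing the formula: {u2}.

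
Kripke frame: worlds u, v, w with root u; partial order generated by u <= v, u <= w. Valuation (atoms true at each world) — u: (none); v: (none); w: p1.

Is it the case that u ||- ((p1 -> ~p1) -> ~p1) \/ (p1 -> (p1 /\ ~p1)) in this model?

u ||- ((p1 -> ~p1) -> ~p1) \/ (p1 -> (p1 /\ ~p1)) via the disjunct (p1 -> ~p1) -> ~p1.

Yes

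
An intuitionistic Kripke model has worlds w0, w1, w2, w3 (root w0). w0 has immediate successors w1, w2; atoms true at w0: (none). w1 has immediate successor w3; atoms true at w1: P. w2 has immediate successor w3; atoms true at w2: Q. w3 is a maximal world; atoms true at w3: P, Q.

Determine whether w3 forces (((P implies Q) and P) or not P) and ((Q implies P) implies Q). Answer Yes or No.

w3 forces (((P implies Q) and P) or not P) and ((Q implies P) implies Q) since w3 forces both conjuncts.

Yes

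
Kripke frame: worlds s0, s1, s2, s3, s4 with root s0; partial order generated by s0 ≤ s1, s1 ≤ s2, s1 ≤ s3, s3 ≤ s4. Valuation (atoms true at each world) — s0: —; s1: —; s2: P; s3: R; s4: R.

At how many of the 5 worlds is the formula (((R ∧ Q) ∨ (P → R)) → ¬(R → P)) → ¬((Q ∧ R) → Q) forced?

0

s0: does not force it — s0 ⊮ (((R ∧ Q) ∨ (P → R)) → ¬(R → P)) → ¬((Q ∧ R) → Q): already at s0 itself, s0 ⊩ ((R ∧ Q) ∨ (P → R)) → ¬(R → P) but s0 ⊮ ¬((Q ∧ R) → Q).
s1: does not force it — s1 ⊮ (((R ∧ Q) ∨ (P → R)) → ¬(R → P)) → ¬((Q ∧ R) → Q): already at s1 itself, s1 ⊩ ((R ∧ Q) ∨ (P → R)) → ¬(R → P) but s1 ⊮ ¬((Q ∧ R) → Q).
s2: does not force it.
s3: does not force it.
s4: does not force it.
Worlds forcing the formula: { }.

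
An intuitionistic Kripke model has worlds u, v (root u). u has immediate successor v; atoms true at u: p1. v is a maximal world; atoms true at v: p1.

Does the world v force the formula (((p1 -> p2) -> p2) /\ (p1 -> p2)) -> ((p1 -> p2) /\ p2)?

v ||- (((p1 -> p2) -> p2) /\ (p1 -> p2)) -> ((p1 -> p2) /\ p2) vacuously: no world accessible from v forces the antecedent ((p1 -> p2) -> p2) /\ (p1 -> p2).

Yes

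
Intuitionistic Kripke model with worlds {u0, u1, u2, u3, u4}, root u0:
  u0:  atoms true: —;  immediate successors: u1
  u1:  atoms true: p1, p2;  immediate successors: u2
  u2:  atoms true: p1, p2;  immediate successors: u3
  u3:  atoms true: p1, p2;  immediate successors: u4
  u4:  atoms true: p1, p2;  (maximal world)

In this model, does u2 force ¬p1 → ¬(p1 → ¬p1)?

Yes

u2 ⊩ ¬p1 → ¬(p1 → ¬p1) vacuously: no world accessible from u2 forces the antecedent ¬p1.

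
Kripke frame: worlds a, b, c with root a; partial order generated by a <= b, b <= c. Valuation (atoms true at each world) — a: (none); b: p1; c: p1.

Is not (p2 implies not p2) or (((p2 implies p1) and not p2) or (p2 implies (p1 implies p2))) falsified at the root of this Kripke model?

No

a forces not (p2 implies not p2) or (((p2 implies p1) and not p2) or (p2 implies (p1 implies p2))) via the disjunct ((p2 implies p1) and not p2) or (p2 implies (p1 implies p2)).
So the root a forces not (p2 implies not p2) or (((p2 implies p1) and not p2) or (p2 implies (p1 implies p2))); the model is not a countermodel.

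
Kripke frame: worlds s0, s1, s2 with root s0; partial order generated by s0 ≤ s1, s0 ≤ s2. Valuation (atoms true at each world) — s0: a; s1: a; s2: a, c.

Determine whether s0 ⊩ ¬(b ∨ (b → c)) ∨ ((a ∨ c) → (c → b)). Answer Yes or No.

s0 ⊮ ¬(b ∨ (b → c)) ∨ ((a ∨ c) → (c → b)): neither disjunct is forced at s0.
s0 ⊮ ¬(b ∨ (b → c)) since s0 is accessible from s0 and s0 ⊩ b ∨ (b → c).
s0 ⊩ b ∨ (b → c) via the disjunct b → c.

No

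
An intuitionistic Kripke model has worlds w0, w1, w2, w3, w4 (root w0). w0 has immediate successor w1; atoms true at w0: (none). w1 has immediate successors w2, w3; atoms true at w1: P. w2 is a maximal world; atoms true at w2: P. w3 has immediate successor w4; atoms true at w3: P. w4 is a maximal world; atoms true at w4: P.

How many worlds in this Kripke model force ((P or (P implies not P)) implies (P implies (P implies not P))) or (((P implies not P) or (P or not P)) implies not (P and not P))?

5

w0: forces it.
w1: forces it.
w2: forces it.
w3: forces it.
w4: forces it.
Worlds forcing the formula: {w0, w1, w2, w3, w4}.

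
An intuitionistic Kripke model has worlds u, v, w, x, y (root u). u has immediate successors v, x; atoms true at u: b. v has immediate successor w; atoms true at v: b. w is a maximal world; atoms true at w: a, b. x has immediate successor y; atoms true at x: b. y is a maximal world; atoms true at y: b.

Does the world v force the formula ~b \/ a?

v ||-/- ~b \/ a: neither disjunct is forced at v.
v ||-/- ~b since v is accessible from v and v ||- b.

No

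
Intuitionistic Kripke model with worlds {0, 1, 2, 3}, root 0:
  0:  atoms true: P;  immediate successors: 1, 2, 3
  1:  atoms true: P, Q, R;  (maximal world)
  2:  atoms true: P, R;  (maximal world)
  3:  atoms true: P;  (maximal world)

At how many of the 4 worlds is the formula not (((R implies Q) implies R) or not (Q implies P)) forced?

0: does not force it — 0 does not force not (((R implies Q) implies R) or not (Q implies P)) since 1 is accessible from 0 and 1 forces ((R implies Q) implies R) or not (Q implies P).
1: does not force it — 1 does not force not (((R implies Q) implies R) or not (Q implies P)) since 1 is accessible from 1 and 1 forces ((R implies Q) implies R) or not (Q implies P).
2: does not force it.
3: forces it.
Worlds forcing the formula: {3}.

1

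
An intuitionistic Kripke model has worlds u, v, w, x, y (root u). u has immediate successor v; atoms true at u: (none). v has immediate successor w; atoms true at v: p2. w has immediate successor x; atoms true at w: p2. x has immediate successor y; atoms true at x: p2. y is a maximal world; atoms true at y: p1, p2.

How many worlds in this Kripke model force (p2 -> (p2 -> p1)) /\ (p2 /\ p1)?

1

u: does not force it — u ||-/- (p2 -> (p2 -> p1)) /\ (p2 /\ p1) since u fails p2 -> (p2 -> p1).
v: does not force it — v ||-/- (p2 -> (p2 -> p1)) /\ (p2 /\ p1) since v fails p2 -> (p2 -> p1).
w: does not force it.
x: does not force it.
y: forces it.
Worlds forcing the formula: {y}.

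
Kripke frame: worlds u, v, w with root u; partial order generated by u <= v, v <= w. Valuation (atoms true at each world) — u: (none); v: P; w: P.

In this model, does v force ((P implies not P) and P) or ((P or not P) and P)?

v forces ((P implies not P) and P) or ((P or not P) and P) via the disjunct (P or not P) and P.

Yes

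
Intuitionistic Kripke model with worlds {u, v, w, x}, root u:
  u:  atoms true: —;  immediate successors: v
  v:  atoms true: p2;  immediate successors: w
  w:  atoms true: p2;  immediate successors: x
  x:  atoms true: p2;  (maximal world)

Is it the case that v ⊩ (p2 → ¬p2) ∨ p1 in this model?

No

v ⊮ (p2 → ¬p2) ∨ p1: neither disjunct is forced at v.
v ⊮ p2 → ¬p2: already at v itself, v ⊩ p2 but v ⊮ ¬p2.
v ⊮ ¬p2 since v is accessible from v and v ⊩ p2.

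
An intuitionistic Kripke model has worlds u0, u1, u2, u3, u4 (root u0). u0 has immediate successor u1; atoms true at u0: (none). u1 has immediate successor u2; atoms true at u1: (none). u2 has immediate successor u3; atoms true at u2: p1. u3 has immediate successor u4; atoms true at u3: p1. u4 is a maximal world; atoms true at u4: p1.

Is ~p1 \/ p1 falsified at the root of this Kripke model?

u0 ||-/- ~p1 \/ p1: neither disjunct is forced at u0.
u0 ||-/- ~p1 since u2 is accessible from u0 and u2 ||- p1.
So the root u0 does not force ~p1 \/ p1; the model is a countermodel.

Yes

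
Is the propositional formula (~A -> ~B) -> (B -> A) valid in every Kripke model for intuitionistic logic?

This is the converse of contraposition, which is not intuitionistically valid.
A Kripke countermodel: worlds u, v; order generated by u <= v; atoms true at each world — u:{B}; v:{A,B}.
u ||-/- (~A -> ~B) -> (B -> A): already at u itself, u ||- ~A -> ~B but u ||-/- B -> A.
u ||-/- B -> A: already at u itself, u ||- B but u ||-/- A.
u lacks atom A, so u ||-/- A.
So the root u does not force the formula.

No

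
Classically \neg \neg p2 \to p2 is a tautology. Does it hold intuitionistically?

No

This is double-negation elimination, which is not intuitionistically valid.
A Kripke countermodel: worlds u0, u1; order generated by u0 \le u1; atoms true at each world — u0:{}; u1:{p2}.
u0 \nVdash \neg \neg p2 \to p2: already at u0 itself, u0 \Vdash \neg \neg p2 but u0 \nVdash p2.
u0 lacks atom p2, so u0 \nVdash p2.
So the root u0 does not force the formula.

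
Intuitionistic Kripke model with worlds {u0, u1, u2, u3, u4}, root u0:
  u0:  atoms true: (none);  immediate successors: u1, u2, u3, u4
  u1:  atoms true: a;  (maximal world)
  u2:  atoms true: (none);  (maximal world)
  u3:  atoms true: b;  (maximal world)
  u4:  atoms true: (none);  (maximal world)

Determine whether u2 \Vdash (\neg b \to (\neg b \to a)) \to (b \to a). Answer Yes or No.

Yes

u2 \Vdash (\neg b \to (\neg b \to a)) \to (b \to a) vacuously: no world accessible from u2 forces the antecedent \neg b \to (\neg b \to a).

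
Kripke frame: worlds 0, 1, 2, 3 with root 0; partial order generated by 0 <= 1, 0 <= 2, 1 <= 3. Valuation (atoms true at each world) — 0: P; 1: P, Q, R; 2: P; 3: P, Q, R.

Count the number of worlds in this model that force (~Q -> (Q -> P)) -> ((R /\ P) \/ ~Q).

0: does not force it — 0 ||-/- (~Q -> (Q -> P)) -> ((R /\ P) \/ ~Q): already at 0 itself, 0 ||- ~Q -> (Q -> P) but 0 ||-/- (R /\ P) \/ ~Q.
1: forces it.
2: forces it.
3: forces it.
Worlds forcing the formula: {1, 2, 3}.

3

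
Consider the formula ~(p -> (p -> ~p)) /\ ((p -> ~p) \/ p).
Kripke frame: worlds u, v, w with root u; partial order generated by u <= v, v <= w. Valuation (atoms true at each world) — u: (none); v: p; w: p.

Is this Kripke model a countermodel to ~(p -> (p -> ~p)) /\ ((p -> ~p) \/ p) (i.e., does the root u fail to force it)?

u ||-/- ~(p -> (p -> ~p)) /\ ((p -> ~p) \/ p) since u fails (p -> ~p) \/ p.
So the root u does not force ~(p -> (p -> ~p)) /\ ((p -> ~p) \/ p); the model is a countermodel.

Yes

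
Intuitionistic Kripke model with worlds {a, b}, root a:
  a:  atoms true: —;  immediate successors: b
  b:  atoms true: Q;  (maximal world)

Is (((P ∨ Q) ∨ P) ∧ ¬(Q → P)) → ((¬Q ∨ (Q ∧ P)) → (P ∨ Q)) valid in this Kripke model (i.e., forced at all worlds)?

Yes

a ⊩ (((P ∨ Q) ∨ P) ∧ ¬(Q → P)) → ((¬Q ∨ (Q ∧ P)) → (P ∨ Q)): every world accessible from a that forces ((P ∨ Q) ∨ P) ∧ ¬(Q → P) (namely b) also forces (¬Q ∨ (Q ∧ P)) → (P ∨ Q).
Since the root a forces (((P ∨ Q) ∨ P) ∧ ¬(Q → P)) → ((¬Q ∨ (Q ∧ P)) → (P ∨ Q)) and forcing is persistent (monotone upward), every world forces it.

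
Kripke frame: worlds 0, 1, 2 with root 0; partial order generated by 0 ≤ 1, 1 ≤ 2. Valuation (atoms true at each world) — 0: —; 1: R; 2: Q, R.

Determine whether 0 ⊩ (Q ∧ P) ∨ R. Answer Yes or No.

0 ⊮ (Q ∧ P) ∨ R: neither disjunct is forced at 0.
0 ⊮ Q ∧ P since 0 fails Q.

No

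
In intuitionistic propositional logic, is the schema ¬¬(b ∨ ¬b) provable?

This is the double negation of excluded middle, which is intuitionistically derivable.
Assuming ¬(b ∨ ¬b): from b we'd get b ∨ ¬b, so ¬b; but then b ∨ ¬b again — contradiction. Hence ¬¬(b ∨ ¬b).

Yes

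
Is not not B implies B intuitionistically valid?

This is double-negation elimination, which is not intuitionistically valid.
A Kripke countermodel: worlds a, b; order generated by a <= b; atoms true at each world — a:{}; b:{B}.
a does not force not not B implies B: already at a itself, a forces not not B but a does not force B.
a lacks atom B, so a does not force B.
So the root a does not force the formula.

No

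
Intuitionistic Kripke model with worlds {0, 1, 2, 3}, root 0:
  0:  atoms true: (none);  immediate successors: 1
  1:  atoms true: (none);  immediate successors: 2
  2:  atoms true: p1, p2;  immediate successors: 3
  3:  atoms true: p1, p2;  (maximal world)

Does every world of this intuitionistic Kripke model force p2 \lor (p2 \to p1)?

0 \Vdash p2 \lor (p2 \to p1) via the disjunct p2 \to p1.
Since the root 0 forces p2 \lor (p2 \to p1) and forcing is persistent (monotone upward), every world forces it.

Yes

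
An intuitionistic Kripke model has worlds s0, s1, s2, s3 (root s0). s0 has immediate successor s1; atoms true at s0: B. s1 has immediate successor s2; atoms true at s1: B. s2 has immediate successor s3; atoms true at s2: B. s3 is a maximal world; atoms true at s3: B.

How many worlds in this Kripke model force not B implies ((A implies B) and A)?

4

s0: forces it.
s1: forces it.
s2: forces it.
s3: forces it.
Worlds forcing the formula: {s0, s1, s2, s3}.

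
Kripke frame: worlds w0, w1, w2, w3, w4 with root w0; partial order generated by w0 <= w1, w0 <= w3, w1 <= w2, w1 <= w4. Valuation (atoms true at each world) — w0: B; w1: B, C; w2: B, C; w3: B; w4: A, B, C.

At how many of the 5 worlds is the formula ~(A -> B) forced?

0

w0: does not force it — w0 ||-/- ~(A -> B) since w0 is accessible from w0 and w0 ||- A -> B.
w1: does not force it.
w2: does not force it.
w3: does not force it.
w4: does not force it.
Worlds forcing the formula: { }.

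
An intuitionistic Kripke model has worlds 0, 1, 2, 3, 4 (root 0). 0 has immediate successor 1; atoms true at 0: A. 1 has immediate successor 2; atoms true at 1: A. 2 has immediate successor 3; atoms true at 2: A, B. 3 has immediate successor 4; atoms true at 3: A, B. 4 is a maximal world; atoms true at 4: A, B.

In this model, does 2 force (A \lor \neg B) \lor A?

2 \Vdash (A \lor \neg B) \lor A via the disjunct A \lor \neg B.

Yes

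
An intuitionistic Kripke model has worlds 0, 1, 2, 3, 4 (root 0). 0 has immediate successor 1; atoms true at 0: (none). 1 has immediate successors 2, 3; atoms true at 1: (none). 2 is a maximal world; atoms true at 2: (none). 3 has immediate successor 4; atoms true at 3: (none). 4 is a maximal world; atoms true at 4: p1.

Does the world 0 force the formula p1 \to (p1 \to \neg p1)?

No

0 \nVdash p1 \to (p1 \to \neg p1): at the accessible world 4, 4 \Vdash p1 but 4 \nVdash p1 \to \neg p1.
4 \nVdash p1 \to \neg p1: already at 4 itself, 4 \Vdash p1 but 4 \nVdash \neg p1.
4 \nVdash \neg p1 since 4 is accessible from 4 and 4 \Vdash p1.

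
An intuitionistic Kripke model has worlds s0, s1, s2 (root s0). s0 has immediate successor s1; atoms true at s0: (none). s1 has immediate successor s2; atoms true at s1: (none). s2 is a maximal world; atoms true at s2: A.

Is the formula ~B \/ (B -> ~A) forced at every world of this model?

Yes

s0 ||- ~B \/ (B -> ~A) via the disjunct ~B.
Since the root s0 forces ~B \/ (B -> ~A) and forcing is persistent (monotone upward), every world forces it.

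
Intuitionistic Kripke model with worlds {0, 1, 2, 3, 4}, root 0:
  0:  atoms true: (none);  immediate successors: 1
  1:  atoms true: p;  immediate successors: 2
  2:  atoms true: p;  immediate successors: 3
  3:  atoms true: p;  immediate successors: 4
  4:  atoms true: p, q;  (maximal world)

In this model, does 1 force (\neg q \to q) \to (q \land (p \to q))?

No

1 \nVdash (\neg q \to q) \to (q \land (p \to q)): already at 1 itself, 1 \Vdash \neg q \to q but 1 \nVdash q \land (p \to q).
1 \nVdash q \land (p \to q) since 1 fails q.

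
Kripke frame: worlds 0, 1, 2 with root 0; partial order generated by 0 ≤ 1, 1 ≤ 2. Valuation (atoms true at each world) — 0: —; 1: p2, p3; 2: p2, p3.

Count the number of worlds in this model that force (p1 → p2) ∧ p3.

2

0: does not force it — 0 ⊮ (p1 → p2) ∧ p3 since 0 fails p3.
1: forces it.
2: forces it.
Worlds forcing the formula: {1, 2}.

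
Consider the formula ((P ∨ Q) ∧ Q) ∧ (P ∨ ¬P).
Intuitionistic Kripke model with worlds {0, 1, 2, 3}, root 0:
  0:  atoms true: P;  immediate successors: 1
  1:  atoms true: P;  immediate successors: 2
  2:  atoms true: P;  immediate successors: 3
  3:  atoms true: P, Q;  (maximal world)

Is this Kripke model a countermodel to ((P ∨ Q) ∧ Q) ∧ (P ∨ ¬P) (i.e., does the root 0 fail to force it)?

Yes

0 ⊮ ((P ∨ Q) ∧ Q) ∧ (P ∨ ¬P) since 0 fails (P ∨ Q) ∧ Q.
So the root 0 does not force ((P ∨ Q) ∧ Q) ∧ (P ∨ ¬P); the model is a countermodel.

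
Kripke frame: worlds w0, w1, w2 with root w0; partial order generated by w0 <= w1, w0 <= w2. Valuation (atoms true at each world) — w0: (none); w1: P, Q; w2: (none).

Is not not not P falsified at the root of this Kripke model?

w0 does not force not not not P since w1 is accessible from w0 and w1 forces not not P.
w1 forces not not P: no world accessible from w1 forces not P.
So the root w0 does not force not not not P; the model is a countermodel.

Yes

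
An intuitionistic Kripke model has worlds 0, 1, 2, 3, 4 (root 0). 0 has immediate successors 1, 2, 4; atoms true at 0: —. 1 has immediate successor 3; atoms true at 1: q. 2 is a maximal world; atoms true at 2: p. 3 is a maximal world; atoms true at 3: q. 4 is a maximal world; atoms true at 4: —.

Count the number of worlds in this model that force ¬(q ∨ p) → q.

3

0: does not force it — 0 ⊮ ¬(q ∨ p) → q: at the accessible world 4, 4 ⊩ ¬(q ∨ p) but 4 ⊮ q.
1: forces it.
2: forces it.
3: forces it.
4: does not force it — 4 ⊮ ¬(q ∨ p) → q: already at 4 itself, 4 ⊩ ¬(q ∨ p) but 4 ⊮ q.
Worlds forcing the formula: {1, 2, 3}.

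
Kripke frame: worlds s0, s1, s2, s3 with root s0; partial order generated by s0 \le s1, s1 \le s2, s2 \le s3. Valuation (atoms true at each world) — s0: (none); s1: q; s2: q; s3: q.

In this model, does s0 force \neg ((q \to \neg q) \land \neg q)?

Yes

s0 \Vdash \neg ((q \to \neg q) \land \neg q): no world accessible from s0 forces (q \to \neg q) \land \neg q.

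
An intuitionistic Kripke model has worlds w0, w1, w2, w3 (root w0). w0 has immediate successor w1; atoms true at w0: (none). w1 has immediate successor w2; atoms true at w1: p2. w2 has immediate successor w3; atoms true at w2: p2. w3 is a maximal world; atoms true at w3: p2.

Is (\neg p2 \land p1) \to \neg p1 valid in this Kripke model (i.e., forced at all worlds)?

w0 \Vdash (\neg p2 \land p1) \to \neg p1 vacuously: no world accessible from w0 forces the antecedent \neg p2 \land p1.
Since the root w0 forces (\neg p2 \land p1) \to \neg p1 and forcing is persistent (monotone upward), every world forces it.

Yes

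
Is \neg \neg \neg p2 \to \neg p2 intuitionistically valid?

This is triple-negation reduction, which is intuitionistically derivable.
Assume \neg \neg \neg p2 and suppose p2. Then \neg \neg p2 (double-negation introduction), contradicting \neg \neg \neg p2. So \neg p2.

Yes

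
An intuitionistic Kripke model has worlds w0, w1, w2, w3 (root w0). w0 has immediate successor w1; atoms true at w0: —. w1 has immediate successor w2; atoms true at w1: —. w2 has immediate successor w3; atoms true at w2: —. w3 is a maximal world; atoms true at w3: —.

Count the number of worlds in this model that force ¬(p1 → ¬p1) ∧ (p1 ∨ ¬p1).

0

w0: does not force it — w0 ⊮ ¬(p1 → ¬p1) ∧ (p1 ∨ ¬p1) since w0 fails ¬(p1 → ¬p1).
w1: does not force it — w1 ⊮ ¬(p1 → ¬p1) ∧ (p1 ∨ ¬p1) since w1 fails ¬(p1 → ¬p1).
w2: does not force it.
w3: does not force it.
Worlds forcing the formula: { }.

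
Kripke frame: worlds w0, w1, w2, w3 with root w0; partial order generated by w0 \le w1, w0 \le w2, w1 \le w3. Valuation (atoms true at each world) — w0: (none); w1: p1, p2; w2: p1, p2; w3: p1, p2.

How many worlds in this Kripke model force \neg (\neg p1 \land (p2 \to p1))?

4

w0: forces it.
w1: forces it.
w2: forces it.
w3: forces it.
Worlds forcing the formula: {w0, w1, w2, w3}.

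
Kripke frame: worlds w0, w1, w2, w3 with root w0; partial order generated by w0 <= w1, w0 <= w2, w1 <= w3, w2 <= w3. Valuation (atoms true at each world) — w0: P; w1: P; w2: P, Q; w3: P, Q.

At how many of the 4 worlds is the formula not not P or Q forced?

w0: forces it.
w1: forces it.
w2: forces it.
w3: forces it.
Worlds forcing the formula: {w0, w1, w2, w3}.

4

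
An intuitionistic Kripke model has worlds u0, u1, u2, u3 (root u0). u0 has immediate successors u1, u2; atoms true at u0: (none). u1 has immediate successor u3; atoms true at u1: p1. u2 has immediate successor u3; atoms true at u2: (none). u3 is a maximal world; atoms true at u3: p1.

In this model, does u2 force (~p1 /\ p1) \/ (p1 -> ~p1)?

u2 ||-/- (~p1 /\ p1) \/ (p1 -> ~p1): neither disjunct is forced at u2.
u2 ||-/- ~p1 /\ p1 since u2 fails ~p1.

No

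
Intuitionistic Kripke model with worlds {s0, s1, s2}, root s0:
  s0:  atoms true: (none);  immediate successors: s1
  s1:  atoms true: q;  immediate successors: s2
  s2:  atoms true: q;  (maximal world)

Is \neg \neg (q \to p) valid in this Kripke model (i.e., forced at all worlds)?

Not every world: s0 \nVdash \neg \neg (q \to p).
s0 \nVdash \neg \neg (q \to p) since s0 is accessible from s0 and s0 \Vdash \neg (q \to p).
s0 \Vdash \neg (q \to p): no world accessible from s0 forces q \to p.

No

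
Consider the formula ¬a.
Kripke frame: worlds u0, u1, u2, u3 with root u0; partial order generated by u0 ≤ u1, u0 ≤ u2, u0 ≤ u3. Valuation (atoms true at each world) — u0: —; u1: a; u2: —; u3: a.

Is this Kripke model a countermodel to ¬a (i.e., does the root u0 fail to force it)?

u0 ⊮ ¬a since u1 is accessible from u0 and u1 ⊩ a.
So the root u0 does not force ¬a; the model is a countermodel.

Yes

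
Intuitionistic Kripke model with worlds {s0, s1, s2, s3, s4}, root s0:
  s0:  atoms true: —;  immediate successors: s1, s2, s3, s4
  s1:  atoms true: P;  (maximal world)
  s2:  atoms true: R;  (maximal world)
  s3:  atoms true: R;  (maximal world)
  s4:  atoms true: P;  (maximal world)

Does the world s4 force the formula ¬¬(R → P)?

Yes

s4 ⊩ ¬¬(R → P): no world accessible from s4 forces ¬(R → P).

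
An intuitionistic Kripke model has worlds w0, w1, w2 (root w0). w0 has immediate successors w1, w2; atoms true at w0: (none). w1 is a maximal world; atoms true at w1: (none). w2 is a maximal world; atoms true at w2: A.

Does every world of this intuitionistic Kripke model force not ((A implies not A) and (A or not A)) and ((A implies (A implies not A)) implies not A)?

Not every world: w0 does not force not ((A implies not A) and (A or not A)) and ((A implies (A implies not A)) implies not A).
w0 does not force not ((A implies not A) and (A or not A)) and ((A implies (A implies not A)) implies not A) since w0 fails not ((A implies not A) and (A or not A)).

No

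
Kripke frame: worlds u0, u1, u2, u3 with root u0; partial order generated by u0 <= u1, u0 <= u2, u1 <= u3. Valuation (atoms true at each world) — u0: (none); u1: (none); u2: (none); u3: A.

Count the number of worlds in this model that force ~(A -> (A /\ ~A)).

u0: does not force it — u0 ||-/- ~(A -> (A /\ ~A)) since u2 is accessible from u0 and u2 ||- A -> (A /\ ~A).
u1: forces it.
u2: does not force it — u2 ||-/- ~(A -> (A /\ ~A)) since u2 is accessible from u2 and u2 ||- A -> (A /\ ~A).
u3: forces it.
Worlds forcing the formula: {u1, u3}.

2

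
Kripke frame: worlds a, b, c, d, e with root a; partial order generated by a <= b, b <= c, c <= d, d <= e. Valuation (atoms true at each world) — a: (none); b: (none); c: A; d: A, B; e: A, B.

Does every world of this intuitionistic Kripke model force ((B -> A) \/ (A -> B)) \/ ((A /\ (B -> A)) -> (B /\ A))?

a ||- ((B -> A) \/ (A -> B)) \/ ((A /\ (B -> A)) -> (B /\ A)) via the disjunct (B -> A) \/ (A -> B).
Since the root a forces ((B -> A) \/ (A -> B)) \/ ((A /\ (B -> A)) -> (B /\ A)) and forcing is persistent (monotone upward), every world forces it.

Yes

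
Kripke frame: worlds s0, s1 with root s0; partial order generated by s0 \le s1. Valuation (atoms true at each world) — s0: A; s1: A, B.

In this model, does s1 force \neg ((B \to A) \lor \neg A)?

s1 \nVdash \neg ((B \to A) \lor \neg A) since s1 is accessible from s1 and s1 \Vdash (B \to A) \lor \neg A.
s1 \Vdash (B \to A) \lor \neg A via the disjunct B \to A.

No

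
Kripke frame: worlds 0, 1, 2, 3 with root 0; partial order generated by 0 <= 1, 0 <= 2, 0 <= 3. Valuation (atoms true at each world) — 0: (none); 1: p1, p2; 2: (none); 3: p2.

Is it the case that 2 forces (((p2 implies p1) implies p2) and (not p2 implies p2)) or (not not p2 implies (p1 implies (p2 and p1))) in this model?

Yes

2 forces (((p2 implies p1) implies p2) and (not p2 implies p2)) or (not not p2 implies (p1 implies (p2 and p1))) via the disjunct not not p2 implies (p1 implies (p2 and p1)).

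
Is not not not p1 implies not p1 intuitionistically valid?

Yes

This is triple-negation reduction, which is intuitionistically derivable.
Assume not not not p1 and suppose p1. Then not not p1 (double-negation introduction), contradicting not not not p1. So not p1.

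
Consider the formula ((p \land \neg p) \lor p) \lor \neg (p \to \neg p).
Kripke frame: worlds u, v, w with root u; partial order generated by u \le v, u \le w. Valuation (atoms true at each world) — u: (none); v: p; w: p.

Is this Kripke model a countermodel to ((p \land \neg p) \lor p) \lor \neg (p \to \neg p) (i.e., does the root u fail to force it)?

No

u \Vdash ((p \land \neg p) \lor p) \lor \neg (p \to \neg p) via the disjunct \neg (p \to \neg p).
So the root u forces ((p \land \neg p) \lor p) \lor \neg (p \to \neg p); the model is not a countermodel.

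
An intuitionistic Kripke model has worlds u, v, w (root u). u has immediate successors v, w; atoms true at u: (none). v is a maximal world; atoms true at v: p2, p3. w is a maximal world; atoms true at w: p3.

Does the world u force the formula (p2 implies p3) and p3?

No

u does not force (p2 implies p3) and p3 since u fails p3.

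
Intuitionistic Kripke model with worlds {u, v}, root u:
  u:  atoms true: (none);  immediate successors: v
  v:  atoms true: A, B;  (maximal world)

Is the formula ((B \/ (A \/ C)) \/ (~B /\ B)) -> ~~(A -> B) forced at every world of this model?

Yes

u ||- ((B \/ (A \/ C)) \/ (~B /\ B)) -> ~~(A -> B): every world accessible from u that forces (B \/ (A \/ C)) \/ (~B /\ B) (namely v) also forces ~~(A -> B).
Since the root u forces ((B \/ (A \/ C)) \/ (~B /\ B)) -> ~~(A -> B) and forcing is persistent (monotone upward), every world forces it.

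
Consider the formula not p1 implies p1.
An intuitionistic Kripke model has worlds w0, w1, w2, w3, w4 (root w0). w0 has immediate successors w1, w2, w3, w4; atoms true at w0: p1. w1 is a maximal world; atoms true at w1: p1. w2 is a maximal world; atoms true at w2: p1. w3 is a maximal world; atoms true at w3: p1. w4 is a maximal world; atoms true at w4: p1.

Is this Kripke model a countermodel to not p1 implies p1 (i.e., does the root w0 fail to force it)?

w0 forces not p1 implies p1 vacuously: no world accessible from w0 forces the antecedent not p1.
So the root w0 forces not p1 implies p1; the model is not a countermodel.

No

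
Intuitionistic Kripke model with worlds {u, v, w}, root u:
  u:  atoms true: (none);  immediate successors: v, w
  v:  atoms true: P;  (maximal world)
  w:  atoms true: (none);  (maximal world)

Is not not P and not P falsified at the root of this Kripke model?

u does not force not not P and not P since u fails not not P.
So the root u does not force not not P and not P; the model is a countermodel.

Yes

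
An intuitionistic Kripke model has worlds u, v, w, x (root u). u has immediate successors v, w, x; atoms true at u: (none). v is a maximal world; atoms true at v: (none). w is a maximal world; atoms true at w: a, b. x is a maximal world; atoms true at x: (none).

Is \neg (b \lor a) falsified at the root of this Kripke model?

u \nVdash \neg (b \lor a) since w is accessible from u and w \Vdash b \lor a.
w \Vdash b \lor a via the disjunct b.
So the root u does not force \neg (b \lor a); the model is a countermodel.

Yes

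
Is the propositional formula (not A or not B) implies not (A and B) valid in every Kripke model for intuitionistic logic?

This is a constructively valid De Morgan direction (disjunction of negations to negated conjunction), which is intuitionistically derivable.
If not A holds at a world then no accessible world forces A, hence none forces A and B; likewise for not B.

Yes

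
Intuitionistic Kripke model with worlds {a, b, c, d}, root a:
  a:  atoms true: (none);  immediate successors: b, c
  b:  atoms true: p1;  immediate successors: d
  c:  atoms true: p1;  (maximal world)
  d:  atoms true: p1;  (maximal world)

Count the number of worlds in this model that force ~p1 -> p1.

a: forces it.
b: forces it.
c: forces it.
d: forces it.
Worlds forcing the formula: {a, b, c, d}.

4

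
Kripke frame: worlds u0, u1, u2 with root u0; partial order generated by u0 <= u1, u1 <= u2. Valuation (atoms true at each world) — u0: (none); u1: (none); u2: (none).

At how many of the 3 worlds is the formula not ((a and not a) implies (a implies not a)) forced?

u0: does not force it — u0 does not force not ((a and not a) implies (a implies not a)) since u0 is accessible from u0 and u0 forces (a and not a) implies (a implies not a).
u1: does not force it — u1 does not force not ((a and not a) implies (a implies not a)) since u1 is accessible from u1 and u1 forces (a and not a) implies (a implies not a).
u2: does not force it — u2 does not force not ((a and not a) implies (a implies not a)) since u2 is accessible from u2 and u2 forces (a and not a) implies (a implies not a).
Worlds forcing the formula: { }.

0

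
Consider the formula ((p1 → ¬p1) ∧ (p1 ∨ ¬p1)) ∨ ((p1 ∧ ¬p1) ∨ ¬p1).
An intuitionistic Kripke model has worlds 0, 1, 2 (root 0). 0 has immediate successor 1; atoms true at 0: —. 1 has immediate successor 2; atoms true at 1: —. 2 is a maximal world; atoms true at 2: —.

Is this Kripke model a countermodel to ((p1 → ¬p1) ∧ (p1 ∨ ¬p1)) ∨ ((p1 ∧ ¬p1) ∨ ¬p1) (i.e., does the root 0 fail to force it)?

No

0 ⊩ ((p1 → ¬p1) ∧ (p1 ∨ ¬p1)) ∨ ((p1 ∧ ¬p1) ∨ ¬p1) via the disjunct (p1 → ¬p1) ∧ (p1 ∨ ¬p1).
So the root 0 forces ((p1 → ¬p1) ∧ (p1 ∨ ¬p1)) ∨ ((p1 ∧ ¬p1) ∨ ¬p1); the model is not a countermodel.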